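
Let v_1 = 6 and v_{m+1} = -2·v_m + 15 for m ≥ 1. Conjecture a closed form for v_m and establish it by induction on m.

v_m = (-2)^(m - 1) + 5

Computing the first terms: v_1 = 6, v_2 = 3, v_3 = 9. This suggests v_m = (-2)^(m - 1) + 5.
Base step (m = 1): the formula gives 6 = 6 = v_1.
Inductive step: assume the claim holds for m = k, so v_k = (-2)^(k - 1) + 5.
Then v_{k+1} = -2·v_k + 15 = -2·((-2)^(k - 1) + 5) + 15 = (-2)^k + 5 = (-2)^((k+1) - 1) + 5,
which is the claimed formula at m = k+1.
By induction, the statement is established for all m ≥ 1.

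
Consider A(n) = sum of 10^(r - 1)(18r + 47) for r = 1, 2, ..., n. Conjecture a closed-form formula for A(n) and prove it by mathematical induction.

A(n) = 10^n(2n + 5) - 5

We claim A(n) = 10^n(2n + 5) - 5 for all n ≥ 1.
Base step (n = 1): A(1) = 65, and the closed form gives 65. They agree.
Inductive step: suppose the statement holds for some r ≥ 1, so A(r) = 10^r(2r + 5) - 5.
Then A(r+1) = A(r) + (10^r(18r + 65)) = (10^r(2r + 5) - 5) + (10^r(18r + 65)).
Simplifying, A(r+1) = 20·10^r·r + 70·10^r - 5 = 10^(r+1)(2(r+1) + 5) - 5,
which is the closed form with n = r+1.
By the principle of mathematical induction, the result holds for all n ≥ 1.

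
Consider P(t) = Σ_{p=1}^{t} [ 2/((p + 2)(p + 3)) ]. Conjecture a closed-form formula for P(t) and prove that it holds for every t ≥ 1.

P(t) = 2t/(3(t + 3))

We claim P(t) = 2t/(3(t + 3)) for all t ≥ 1.
Base case (t = 1): P(1) = 1/6, and the closed form gives 1/6. They agree.
Inductive step: assume the claim holds for t = p, so P(p) = 2p/(3(p + 3)).
Then P(p+1) = P(p) + (2/((p + 3)(p + 4))) = (2p/(3(p + 3))) + (2/((p + 3)(p + 4))).
Simplifying, P(p+1) = 2(p + 1)/(3(p + 4)) = 2(p+1)/(3((p+1) + 3)),
which is the closed form with t = p+1.
Hence, by induction on t, the claim holds for every t ≥ 1.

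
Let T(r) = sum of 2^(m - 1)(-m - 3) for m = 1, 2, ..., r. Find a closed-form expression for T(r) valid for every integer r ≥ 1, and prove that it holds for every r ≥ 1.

We claim T(r) = -2^r(r + 2) + 2 for all r ≥ 1.
Base step (r = 1): T(1) = -4, and the closed form gives -4. They agree.
Inductive step: assume the claim holds for r = m, so T(m) = -2^m(m + 2) + 2.
Then T(m+1) = T(m) + (2^m(-m - 4)) = (-2^m(m + 2) + 2) + (2^m(-m - 4)).
Simplifying, T(m+1) = -2·2^m·m - 6·2^m + 2 = -2^(m+1)((m+1) + 2) + 2,
which is the closed form with r = m+1.
By induction, the statement is established for all r ≥ 1.

T(r) = -2^r(r + 2) + 2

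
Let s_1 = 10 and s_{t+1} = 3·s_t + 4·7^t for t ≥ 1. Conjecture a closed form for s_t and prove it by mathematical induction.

Computing the first terms: s_1 = 10, s_2 = 58, s_3 = 370. This suggests s_t = 3^t + 7^t.
Base step (t = 1): the formula gives 10 = 10 = s_1.
Suppose the result is true for t = r, so s_r = 3^r + 7^r.
Then s_{r+1} = 3·s_r + 4·7^r = 3·(3^r + 7^r) + 4·7^r = 3^(r + 1) + 7^(r + 1),
which is the claimed formula at t = r+1.
By induction, the statement is established for all t ≥ 1.

s_t = 3^t + 7^t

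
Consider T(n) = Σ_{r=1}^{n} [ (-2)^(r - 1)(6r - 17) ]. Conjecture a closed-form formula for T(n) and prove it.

We claim T(n) = (-2)^n(-2n + 5) - 5 for all n ≥ 1.
When n = 1: T(1) = -11, and the closed form gives -11. They agree.
Inductive step: assume the claim holds for n = r, so T(r) = (-2)^r(-2r + 5) - 5.
Then T(r+1) = T(r) + ((-2)^r(6r - 11)) = ((-2)^r(-2r + 5) - 5) + ((-2)^r(6r - 11)).
Simplifying, T(r+1) = 4(-2)^r·r - 6(-2)^r - 5 = (-2)^(r+1)(-2(r+1) + 5) - 5,
which is the closed form with n = r+1.
Hence, by induction on n, the claim holds for every n ≥ 1.

T(n) = (-2)^n(-2n + 5) - 5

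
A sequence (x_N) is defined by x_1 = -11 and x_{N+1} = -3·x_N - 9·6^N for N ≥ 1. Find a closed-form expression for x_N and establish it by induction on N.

Computing the first terms: x_1 = -11, x_2 = -21, x_3 = -261. This suggests x_N = -5(-3)^(N - 1) - 6^N.
Base case (N = 1): the formula gives -11 = -11 = x_1.
Inductive step: suppose the statement holds for some i ≥ 1, so x_i = -5(-3)^(i - 1) - 6^i.
Then x_{i+1} = -3·x_i - 9·6^i = -3·(-5(-3)^(i - 1) - 6^i) - 9·6^i = -5(-3)^i - 6^(i + 1) = -5(-3)^((i+1) - 1) - 6^(i+1),
which is the claimed formula at N = i+1.
By induction, the statement is established for all N ≥ 1.

x_N = -5(-3)^(N - 1) - 6^N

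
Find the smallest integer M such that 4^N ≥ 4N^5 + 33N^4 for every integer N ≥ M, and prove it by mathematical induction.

M = 10

At N = 9: 262144 < 452709, so the inequality fails and M ≥ 10. We prove 4^N ≥ 4N^5 + 33N^4 for all N ≥ 10.
Base step (N = 10): 4^N = 1048576 and 4N^5 + 33N^4 = 730000, so 1048576 ≥ 730000.
For the inductive step, assume it holds for an arbitrary j ≥ 10, so 4^j ≥ 4j^5 + 33j^4.
Then 4^(j + 1) = 4·(4^j) ≥ 4·(4j^5 + 33j^4).
Also, for j ≥ 10 we have 4·(4j^5 + 33j^4) ≥ 4(j+1)^5 + 33(j+1)^4, since 4·(4j^5 + 33j^4) − (4(j+1)^5 + 33(j+1)^4) = 12j^5 + 79j^4 - 172j^3 - 238j^2 - 152j - 37, which is nonnegative for all j ≥ 10.
Combining, 4^(j + 1) ≥ 4(j+1)^5 + 33(j+1)^4.
Hence, by induction on N, the claim holds for every N ≥ 10.
Hence the smallest such M is 10.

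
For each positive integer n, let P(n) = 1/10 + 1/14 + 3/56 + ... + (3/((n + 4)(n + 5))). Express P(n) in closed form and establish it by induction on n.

We claim P(n) = 3n/(5(n + 5)) for all n ≥ 1.
When n = 1: P(1) = 1/10, and the closed form gives 1/10. They agree.
Suppose the result is true for n = p, so P(p) = 3p/(5(p + 5)).
Then P(p+1) = P(p) + (3/((p + 5)(p + 6))) = (3p/(5(p + 5))) + (3/((p + 5)(p + 6))).
Simplifying, P(p+1) = 3(p + 1)/(5(p + 6)) = 3(p+1)/(5((p+1) + 5)),
which is the closed form with n = p+1.
By the principle of mathematical induction, the result holds for all n ≥ 1.

P(n) = 3n/(5(n + 5))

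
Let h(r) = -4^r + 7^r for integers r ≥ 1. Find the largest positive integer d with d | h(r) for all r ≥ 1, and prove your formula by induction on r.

d = 3

Computing the first values: h(1) = 3 and h(2) = 33; gcd(3, 33) = 3, so d ≤ 3.
We prove 3 | -4^r + 7^r for all r ≥ 1 by induction on r.
When r = 1: h(1) = 3 = 3·(1), so 3 | h(1).
Inductive step: assume the claim holds for r = i, i.e. 3 | h(i). Then
7^{i+1} − 4^{i+1} = 7·7^i − 4·4^i = 7·(7^i − 4^i) + (3)·4^i. The first term is divisible by 3 by the inductive hypothesis, and the second term (3)·4^i is divisible by 3 since 3 | 3. Hence 3 | h(i+1).
Hence, by induction on r, the claim holds for every r ≥ 1.
Therefore the largest such d is 3.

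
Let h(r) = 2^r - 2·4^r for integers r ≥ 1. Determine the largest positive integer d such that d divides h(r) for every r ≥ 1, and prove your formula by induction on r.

Computing the first values: h(1) = -6 and h(2) = -28; gcd(-6, -28) = 2, so d ≤ 2.
We prove 2 | 2^r - 2·4^r for all r ≥ 1 by induction on r.
When r = 1: h(1) = -6 = 2·(-3), so 2 | h(1).
For the inductive step, assume it holds for an arbitrary p ≥ 1, i.e. 2 | h(p). Then
h(p+1) − 4·h(p) = (2^(p+1) - 2·4^(p+1)) − 4·(2^p - 2·4^p) = (1)·2^p·(2 − 4) = (-2)·2^p. Since 2 | h(p) by the inductive hypothesis, 2 | 4·h(p); and 2 | -2 since -2 = 2·-1. Therefore 2 | h(p+1).
Hence, by induction on r, the claim holds for every r ≥ 1.
Therefore the largest such d is 2.

d = 2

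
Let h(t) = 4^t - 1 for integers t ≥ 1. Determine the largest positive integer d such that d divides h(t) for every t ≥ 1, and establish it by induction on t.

d = 3

Computing the first values: h(1) = 3 and h(2) = 15; gcd(3, 15) = 3, so d ≤ 3.
We prove 3 | 4^t - 1 for all t ≥ 1 by induction on t.
Base case (t = 1): h(1) = 3 = 3·(1), so 3 | h(1).
For the inductive step, assume it holds for an arbitrary i ≥ 1, i.e. 3 | h(i). Then
4^{i+1} − 1^{i+1} = 4·4^i − 1·1^i = 4·(4^i − 1^i) + (3)·1^i. The first term is divisible by 3 by the inductive hypothesis, and the second term (3)·1^i is divisible by 3 since 3 | 3. Hence 3 | h(i+1).
Hence, by induction on t, the claim holds for every t ≥ 1.
Therefore the largest such d is 3.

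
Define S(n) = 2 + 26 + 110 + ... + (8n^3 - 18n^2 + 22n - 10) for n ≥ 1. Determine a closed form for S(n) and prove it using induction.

We claim S(n) = 2n(n^3 - n^2 + 2n - 1) for all n ≥ 1.
Base case (n = 1): S(1) = 2, and the closed form gives 2. They agree.
For the inductive step, assume it holds for an arbitrary m ≥ 1, so S(m) = 2m(m^3 - m^2 + 2m - 1).
Then S(m+1) = S(m) + (8m^3 + 6m^2 + 10m + 2) = (2m(m^3 - m^2 + 2m - 1)) + (8m^3 + 6m^2 + 10m + 2).
Simplifying, S(m+1) = 2(m + 1)(m^3 + 2m^2 + 3m + 1) = 2(m+1)((m+1)^3 - (m+1)^2 + 2(m+1) - 1),
which is the closed form with n = m+1.
Hence, by induction on n, the claim holds for every n ≥ 1.

S(n) = 2n(n^3 - n^2 + 2n - 1)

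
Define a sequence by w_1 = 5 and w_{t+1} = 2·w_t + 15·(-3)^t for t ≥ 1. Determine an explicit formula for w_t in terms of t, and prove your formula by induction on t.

w_t = (-3)^(t + 1) - 2^(t + 1)

Computing the first terms: w_1 = 5, w_2 = -35, w_3 = 65. This suggests w_t = (-3)^(t + 1) - 2^(t + 1).
When t = 1: the formula gives 5 = 5 = w_1.
Inductive step: suppose the statement holds for some r ≥ 1, so w_r = (-3)^(r + 1) - 2^(r + 1).
Then w_{r+1} = 2·w_r + 15·(-3)^r = 2·((-3)^(r + 1) - 2^(r + 1)) + 15·(-3)^r = (-3)^(r + 2) - 2^(r + 2) = (-3)^((r+1) + 1) - 2^((r+1) + 1),
which is the claimed formula at t = r+1.
This completes the induction.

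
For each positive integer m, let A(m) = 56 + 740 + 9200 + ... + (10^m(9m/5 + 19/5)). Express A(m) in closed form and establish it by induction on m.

A(m) = 2·10^m(m + 2) - 4

We claim A(m) = 2·10^m(m + 2) - 4 for all m ≥ 1.
Base case (m = 1): A(1) = 56, and the closed form gives 56. They agree.
For the inductive step, assume it holds for an arbitrary p ≥ 1, so A(p) = 2·10^p(p + 2) - 4.
Then A(p+1) = A(p) + (10^p(18p + 56)) = (2·10^p(p + 2) - 4) + (10^p(18p + 56)).
Simplifying, A(p+1) = 20·10^p·p + 60·10^p - 4 = 2·10^(p+1)((p+1) + 2) - 4,
which is the closed form with m = p+1.
By the principle of mathematical induction, the result holds for all m ≥ 1.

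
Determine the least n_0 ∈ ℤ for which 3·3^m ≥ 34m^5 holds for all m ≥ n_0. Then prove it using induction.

At m = 14: 14348907 < 18286016, so the inequality fails and n_0 ≥ 15. We prove 3·3^m ≥ 34m^5 for all m ≥ 15.
For the base case m = 15: 3·3^m = 43046721 and 34m^5 = 25818750, so 43046721 ≥ 25818750.
Suppose the result is true for m = i, so 3·3^i ≥ 34i^5.
Then 3·3^(i + 1) = 3·(3·3^i) ≥ 3·(34i^5).
Also, for i ≥ 15 we have 3·(34i^5) ≥ 34(i+1)^5, since 3 ≥ (1 + 1/i)^5 for all i ≥ 15.
Combining, 3·3^(i + 1) ≥ 34(i+1)^5.
Hence, by induction on m, the claim holds for every m ≥ 15.
Hence the smallest such n_0 is 15.

n_0 = 15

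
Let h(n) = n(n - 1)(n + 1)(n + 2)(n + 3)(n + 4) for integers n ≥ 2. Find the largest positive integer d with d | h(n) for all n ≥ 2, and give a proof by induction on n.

Computing the first values: h(2) = 720 and h(3) = 5040; gcd(720, 5040) = 720, so d ≤ 720.
We prove 720 | n(n - 1)(n + 1)(n + 2)(n + 3)(n + 4) for all n ≥ 2 by induction on n.
Base step (n = 2): h(2) = 720 = 720·(1), so 720 | h(2).
Suppose the result is true for n = k, i.e. 720 | h(k). Then
h(k+1) − h(k) = k·(k+1)·(k+2)·(k+3)·(k+4)·(k+5) − (k-1)·k·(k+1)·(k+2)·(k+3)·(k+4) = k·(k+1)·(k+2)·(k+3)·(k+4)·[(k+5) − (k-1)] = 6·k·(k+1)·(k+2)·(k+3)·(k+4). The product of 5 consecutive integers is divisible by (5)! = 120, so h(k+1) − h(k) is divisible by 6·120 = 720. By the inductive hypothesis 720 | h(k), hence 720 | h(k+1).
This completes the induction.
Therefore the largest such d is 720.

d = 720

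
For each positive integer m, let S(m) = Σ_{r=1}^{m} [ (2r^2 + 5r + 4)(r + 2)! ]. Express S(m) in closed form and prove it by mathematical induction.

S(m) = (2m + 1)(m + 3)! - 6

We claim S(m) = (2m + 1)(m + 3)! - 6 for all m ≥ 1.
For the base case m = 1: S(1) = 66, and the closed form gives 66. They agree.
Inductive step: assume the claim holds for m = r, so S(r) = (2r + 1)(r + 3)! - 6.
Then S(r+1) = S(r) + ((2r^2 + 9r + 11)(r + 3)!) = ((2r + 1)(r + 3)! - 6) + ((2r^2 + 9r + 11)(r + 3)!).
Simplifying, S(r+1) = (2(r+1) + 1)((r+1) + 3)! - 6,
which is the closed form with m = r+1.
By induction, the statement is established for all m ≥ 1.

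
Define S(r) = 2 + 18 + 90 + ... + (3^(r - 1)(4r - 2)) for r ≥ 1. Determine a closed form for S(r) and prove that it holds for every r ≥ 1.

We claim S(r) = 2·3^r(r - 1) + 2 for all r ≥ 1.
For the base case r = 1: S(1) = 2, and the closed form gives 2. They agree.
Inductive step: assume the claim holds for r = i, so S(i) = 2·3^i(i - 1) + 2.
Then S(i+1) = S(i) + (3^i(4i + 2)) = (2·3^i(i - 1) + 2) + (3^i(4i + 2)).
Simplifying, S(i+1) = 6·3^i·i + 2 = 2·3^(i+1)((i+1) - 1) + 2,
which is the closed form with r = i+1.
Hence, by induction on r, the claim holds for every r ≥ 1.

S(r) = 2·3^r(r - 1) + 2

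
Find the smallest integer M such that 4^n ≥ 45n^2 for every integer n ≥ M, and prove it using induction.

M = 6

At n = 5: 1024 < 1125, so the inequality fails and M ≥ 6. We prove 4^n ≥ 45n^2 for all n ≥ 6.
Base case (n = 6): 4^n = 4096 and 45n^2 = 1620, so 4096 ≥ 1620.
Inductive step: assume the claim holds for n = j, so 4^j ≥ 45j^2.
Then 4^(j + 1) = 4·(4^j) ≥ 4·(45j^2).
Also, for j ≥ 6 we have 4·(45j^2) ≥ 45(j+1)^2, since 4 ≥ (1 + 1/j)^2 for all j ≥ 6.
Combining, 4^(j + 1) ≥ 45(j+1)^2.
By the principle of mathematical induction, the result holds for all n ≥ 6.
Hence the smallest such M is 6.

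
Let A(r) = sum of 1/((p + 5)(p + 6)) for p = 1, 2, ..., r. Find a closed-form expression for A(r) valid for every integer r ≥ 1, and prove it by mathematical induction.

A(r) = r/(6(r + 6))

We claim A(r) = r/(6(r + 6)) for all r ≥ 1.
When r = 1: A(1) = 1/42, and the closed form gives 1/42. They agree.
Suppose the result is true for r = p, so A(p) = p/(6(p + 6)).
Then A(p+1) = A(p) + (1/((p + 6)(p + 7))) = (p/(6(p + 6))) + (1/((p + 6)(p + 7))).
Simplifying, A(p+1) = (p + 1)/(6(p + 7)) = (p+1)/(6((p+1) + 6)),
which is the closed form with r = p+1.
Hence, by induction on r, the claim holds for every r ≥ 1.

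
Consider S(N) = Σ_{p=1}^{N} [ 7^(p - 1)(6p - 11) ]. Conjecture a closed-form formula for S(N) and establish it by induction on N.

S(N) = 7^N(N - 2) + 2

We claim S(N) = 7^N(N - 2) + 2 for all N ≥ 1.
Base step (N = 1): S(1) = -5, and the closed form gives -5. They agree.
Suppose the result is true for N = p, so S(p) = 7^p(p - 2) + 2.
Then S(p+1) = S(p) + (7^p(6p - 5)) = (7^p(p - 2) + 2) + (7^p(6p - 5)).
Simplifying, S(p+1) = 7^(p + 1)p - 7^(p + 1) + 2 = 7^(p+1)((p+1) - 2) + 2,
which is the closed form with N = p+1.
By induction, the statement is established for all N ≥ 1.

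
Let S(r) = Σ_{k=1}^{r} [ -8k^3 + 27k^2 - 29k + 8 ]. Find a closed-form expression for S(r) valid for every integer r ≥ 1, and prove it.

S(r) = -r(2r^3 - 5r^2 + 3r + 2)

We claim S(r) = -r(2r^3 - 5r^2 + 3r + 2) for all r ≥ 1.
For the base case r = 1: S(1) = -2, and the closed form gives -2. They agree.
Inductive step: assume the claim holds for r = k, so S(k) = k(-2k^3 + 5k^2 - 3k - 2).
Then S(k+1) = S(k) + (-8k^3 + 3k^2 + k - 2) = (k(-2k^3 + 5k^2 - 3k - 2)) + (-8k^3 + 3k^2 + k - 2).
Simplifying, S(k+1) = -(k + 1)(2k^3 + k^2 - k + 2) = -(k+1)(2(k+1)^3 - 5(k+1)^2 + 3(k+1) + 2),
which is the closed form with r = k+1.
By the principle of mathematical induction, the result holds for all r ≥ 1.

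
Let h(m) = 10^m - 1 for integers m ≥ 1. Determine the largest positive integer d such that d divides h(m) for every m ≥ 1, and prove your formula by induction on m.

Computing the first values: h(1) = 9 and h(2) = 99; gcd(9, 99) = 9, so d ≤ 9.
We prove 9 | 10^m - 1 for all m ≥ 1 by induction on m.
Base case (m = 1): h(1) = 9 = 9·(1), so 9 | h(1).
Suppose the result is true for m = p, i.e. 9 | h(p). Then
10^{p+1} − 1^{p+1} = 10·10^p − 1·1^p = 10·(10^p − 1^p) + (9)·1^p. The first term is divisible by 9 by the inductive hypothesis, and the second term (9)·1^p is divisible by 9 since 9 | 9. Hence 9 | h(p+1).
By induction, the statement is established for all m ≥ 1.
Therefore the largest such d is 9.

d = 9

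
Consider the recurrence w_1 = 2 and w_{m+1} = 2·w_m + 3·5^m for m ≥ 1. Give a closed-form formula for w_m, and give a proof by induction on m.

Computing the first terms: w_1 = 2, w_2 = 19, w_3 = 113. This suggests w_m = -3·2^(m - 1) + 5^m.
Base case (m = 1): the formula gives 2 = 2 = w_1.
Suppose the result is true for m = i, so w_i = -3·2^(i - 1) + 5^i.
Then w_{i+1} = 2·w_i + 3·5^i = 2·(-3·2^(i - 1) + 5^i) + 3·5^i = -3·2^i + 5^(i + 1) = -3·2^((i+1) - 1) + 5^(i+1),
which is the claimed formula at m = i+1.
Hence, by induction on m, the claim holds for every m ≥ 1.

w_m = -3·2^(m - 1) + 5^m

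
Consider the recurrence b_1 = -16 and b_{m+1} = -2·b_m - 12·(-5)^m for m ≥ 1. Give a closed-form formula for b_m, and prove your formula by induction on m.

Computing the first terms: b_1 = -16, b_2 = 92, b_3 = -484. This suggests b_m = (-2)^(m + 1) + 4(-5)^m.
Base step (m = 1): the formula gives -16 = -16 = b_1.
Suppose the result is true for m = i, so b_i = (-2)^(i + 1) + 4(-5)^i.
Then b_{i+1} = -2·b_i - 12·(-5)^i = -2·((-2)^(i + 1) + 4(-5)^i) - 12·(-5)^i = (-2)^(i + 2) + 4(-5)^(i + 1) = (-2)^((i+1) + 1) + 4(-5)^(i+1),
which is the claimed formula at m = i+1.
By the principle of mathematical induction, the result holds for all m ≥ 1.

b_m = (-2)^(m + 1) + 4(-5)^m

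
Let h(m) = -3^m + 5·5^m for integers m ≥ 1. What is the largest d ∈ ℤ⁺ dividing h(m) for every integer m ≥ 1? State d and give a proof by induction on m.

d = 2

Computing the first values: h(1) = 22 and h(2) = 116; gcd(22, 116) = 2, so d ≤ 2.
We prove 2 | -3^m + 5·5^m for all m ≥ 1 by induction on m.
When m = 1: h(1) = 22 = 2·(11), so 2 | h(1).
For the inductive step, assume it holds for an arbitrary i ≥ 1, i.e. 2 | h(i). Then
h(i+1) − 5·h(i) = (-3^(i+1) + 5·5^(i+1)) − 5·(-3^i + 5·5^i) = (-1)·3^i·(3 − 5) = (2)·3^i. Since 2 | h(i) by the inductive hypothesis, 2 | 5·h(i); and 2 | 2 since 2 = 2·1. Therefore 2 | h(i+1).
This completes the induction.
Therefore the largest such d is 2.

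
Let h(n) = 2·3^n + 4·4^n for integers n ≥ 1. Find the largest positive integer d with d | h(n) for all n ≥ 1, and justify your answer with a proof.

d = 2

Computing the first values: h(1) = 22 and h(2) = 82; gcd(22, 82) = 2, so d ≤ 2.
We prove 2 | 2·3^n + 4·4^n for all n ≥ 1 by induction on n.
When n = 1: h(1) = 22 = 2·(11), so 2 | h(1).
Inductive step: assume the claim holds for n = r, i.e. 2 | h(r). Then
h(r+1) − 4·h(r) = (2·3^(r+1) + 4·4^(r+1)) − 4·(2·3^r + 4·4^r) = (2)·3^r·(3 − 4) = (-2)·3^r. Since 2 | h(r) by the inductive hypothesis, 2 | 4·h(r); and 2 | -2 since -2 = 2·-1. Therefore 2 | h(r+1).
Hence, by induction on n, the claim holds for every n ≥ 1.
Therefore the largest such d is 2.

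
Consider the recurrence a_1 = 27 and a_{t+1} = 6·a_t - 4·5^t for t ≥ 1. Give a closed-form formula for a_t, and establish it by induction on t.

Computing the first terms: a_1 = 27, a_2 = 142, a_3 = 752. This suggests a_t = 4·5^t + 7·6^(t - 1).
Base case (t = 1): the formula gives 27 = 27 = a_1.
Inductive step: suppose the statement holds for some m ≥ 1, so a_m = 4·5^m + 7·6^(m - 1).
Then a_{m+1} = 6·a_m - 4·5^m = 6·(4·5^m + 7·6^(m - 1)) - 4·5^m = 4·5^(m + 1) + 7·6^m = 4·5^(m+1) + 7·6^((m+1) - 1),
which is the claimed formula at t = m+1.
By the principle of mathematical induction, the result holds for all t ≥ 1.

a_t = 4·5^t + 7·6^(t - 1)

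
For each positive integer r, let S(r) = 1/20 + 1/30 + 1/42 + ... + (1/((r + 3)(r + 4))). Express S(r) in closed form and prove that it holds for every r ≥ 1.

We claim S(r) = r/(4(r + 4)) for all r ≥ 1.
Base step (r = 1): S(1) = 1/20, and the closed form gives 1/20. They agree.
For the inductive step, assume it holds for an arbitrary p ≥ 1, so S(p) = p/(4(p + 4)).
Then S(p+1) = S(p) + (1/((p + 4)(p + 5))) = (p/(4(p + 4))) + (1/((p + 4)(p + 5))).
Simplifying, S(p+1) = (p + 1)/(4(p + 5)) = (p+1)/(4((p+1) + 4)),
which is the closed form with r = p+1.
By induction, the statement is established for all r ≥ 1.

S(r) = r/(4(r + 4))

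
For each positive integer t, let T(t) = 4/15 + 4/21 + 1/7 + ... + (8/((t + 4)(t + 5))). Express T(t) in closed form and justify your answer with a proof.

T(t) = 8t/(5(t + 5))

We claim T(t) = 8t/(5(t + 5)) for all t ≥ 1.
For the base case t = 1: T(1) = 4/15, and the closed form gives 4/15. They agree.
For the inductive step, assume it holds for an arbitrary m ≥ 1, so T(m) = 8m/(5(m + 5)).
Then T(m+1) = T(m) + (8/((m + 5)(m + 6))) = (8m/(5(m + 5))) + (8/((m + 5)(m + 6))).
Simplifying, T(m+1) = 8(m + 1)/(5(m + 6)) = 8(m+1)/(5((m+1) + 5)),
which is the closed form with t = m+1.
Hence, by induction on t, the claim holds for every t ≥ 1.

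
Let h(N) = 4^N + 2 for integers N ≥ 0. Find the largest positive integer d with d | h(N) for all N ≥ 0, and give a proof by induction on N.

d = 3

Computing the first values: h(0) = 3 and h(1) = 6; gcd(3, 6) = 3, so d ≤ 3.
We prove 3 | 4^N + 2 for all N ≥ 0 by induction on N.
When N = 0: h(0) = 3 = 3·(1), so 3 | h(0).
Inductive step: suppose the statement holds for some j ≥ 0, i.e. 3 | h(j). Then
h(j+1) = 4^(j+1) + 2 = 4·(4^j + 2) - 6 = 4·h(j) - 6. The first term is divisible by 3 by the inductive hypothesis, and -6 is divisible by 3. Hence 3 | h(j+1).
By induction, the statement is established for all N ≥ 0.
Therefore the largest such d is 3.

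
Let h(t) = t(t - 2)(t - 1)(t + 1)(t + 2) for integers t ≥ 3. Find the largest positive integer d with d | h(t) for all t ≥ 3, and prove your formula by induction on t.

Computing the first values: h(3) = 120 and h(4) = 720; gcd(120, 720) = 120, so d ≤ 120.
We prove 120 | t(t - 2)(t - 1)(t + 1)(t + 2) for all t ≥ 3 by induction on t.
When t = 3: h(3) = 120 = 120·(1), so 120 | h(3).
Inductive step: suppose the statement holds for some i ≥ 3, i.e. 120 | h(i). Then
h(i+1) − h(i) = (i-1)·i·(i+1)·(i+2)·(i+3) − (i-2)·(i-1)·i·(i+1)·(i+2) = (i-1)·i·(i+1)·(i+2)·[(i+3) − (i-2)] = 5·(i-1)·i·(i+1)·(i+2). The product of 4 consecutive integers is divisible by (4)! = 24, so h(i+1) − h(i) is divisible by 5·24 = 120. By the inductive hypothesis 120 | h(i), hence 120 | h(i+1).
This completes the induction.
Therefore the largest such d is 120.

d = 120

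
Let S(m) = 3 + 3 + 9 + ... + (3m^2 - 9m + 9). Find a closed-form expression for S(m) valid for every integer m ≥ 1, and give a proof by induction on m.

S(m) = m(m^2 - 3m + 5)

We claim S(m) = m(m^2 - 3m + 5) for all m ≥ 1.
Base case (m = 1): S(1) = 3, and the closed form gives 3. They agree.
Inductive step: suppose the statement holds for some r ≥ 1, so S(r) = r(r^2 - 3r + 5).
Then S(r+1) = S(r) + (3r^2 - 3r + 3) = (r(r^2 - 3r + 5)) + (3r^2 - 3r + 3).
Simplifying, S(r+1) = (r + 1)(r^2 - r + 3) = (r+1)((r+1)^2 - 3(r+1) + 5),
which is the closed form with m = r+1.
By the principle of mathematical induction, the result holds for all m ≥ 1.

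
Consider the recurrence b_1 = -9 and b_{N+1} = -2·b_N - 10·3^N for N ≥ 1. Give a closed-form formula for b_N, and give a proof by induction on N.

Computing the first terms: b_1 = -9, b_2 = -12, b_3 = -66. This suggests b_N = -3(-2)^(N - 1) - 2·3^N.
When N = 1: the formula gives -9 = -9 = b_1.
Inductive step: suppose the statement holds for some i ≥ 1, so b_i = -3(-2)^(i - 1) - 2·3^i.
Then b_{i+1} = -2·b_i - 10·3^i = -2·(-3(-2)^(i - 1) - 2·3^i) - 10·3^i = -3(-2)^i - 2·3^(i + 1) = -3(-2)^((i+1) - 1) - 2·3^(i+1),
which is the claimed formula at N = i+1.
By the principle of mathematical induction, the result holds for all N ≥ 1.

b_N = -3(-2)^(N - 1) - 2·3^N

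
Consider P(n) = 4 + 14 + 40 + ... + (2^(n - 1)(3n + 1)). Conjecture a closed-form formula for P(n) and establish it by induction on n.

We claim P(n) = 2^n(3n - 2) + 2 for all n ≥ 1.
When n = 1: P(1) = 4, and the closed form gives 4. They agree.
For the inductive step, assume it holds for an arbitrary i ≥ 1, so P(i) = 2^i(3i - 2) + 2.
Then P(i+1) = P(i) + (2^i(3i + 4)) = (2^i(3i - 2) + 2) + (2^i(3i + 4)).
Simplifying, P(i+1) = 6·2^i·i + 2·2^i + 2 = 2^(i+1)(3(i+1) - 2) + 2,
which is the closed form with n = i+1.
By the principle of mathematical induction, the result holds for all n ≥ 1.

P(n) = 2^n(3n - 2) + 2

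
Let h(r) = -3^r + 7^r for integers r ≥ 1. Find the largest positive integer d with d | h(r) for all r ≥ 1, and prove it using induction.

Computing the first values: h(1) = 4 and h(2) = 40; gcd(4, 40) = 4, so d ≤ 4.
We prove 4 | -3^r + 7^r for all r ≥ 1 by induction on r.
For the base case r = 1: h(1) = 4 = 4·(1), so 4 | h(1).
Inductive step: assume the claim holds for r = j, i.e. 4 | h(j). Then
7^{j+1} − 3^{j+1} = 7·7^j − 3·3^j = 7·(7^j − 3^j) + (4)·3^j. The first term is divisible by 4 by the inductive hypothesis, and the second term (4)·3^j is divisible by 4 since 4 | 4. Hence 4 | h(j+1).
By induction, the statement is established for all r ≥ 1.
Therefore the largest such d is 4.

d = 4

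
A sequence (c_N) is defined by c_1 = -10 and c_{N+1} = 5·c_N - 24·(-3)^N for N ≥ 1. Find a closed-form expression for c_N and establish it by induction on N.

c_N = -(-3)^(N + 1) - 5^(N - 1)

Computing the first terms: c_1 = -10, c_2 = 22, c_3 = -106. This suggests c_N = -(-3)^(N + 1) - 5^(N - 1).
When N = 1: the formula gives -10 = -10 = c_1.
Suppose the result is true for N = m, so c_m = -(-3)^(m + 1) - 5^(m - 1).
Then c_{m+1} = 5·c_m - 24·(-3)^m = 5·(-(-3)^(m + 1) - 5^(m - 1)) - 24·(-3)^m = -(-3)^(m + 2) - 5^m = -(-3)^((m+1) + 1) - 5^((m+1) - 1),
which is the claimed formula at N = m+1.
By the principle of mathematical induction, the result holds for all N ≥ 1.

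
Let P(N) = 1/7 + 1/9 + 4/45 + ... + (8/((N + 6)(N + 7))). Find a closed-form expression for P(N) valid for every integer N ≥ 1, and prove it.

P(N) = 8N/(7(N + 7))

We claim P(N) = 8N/(7(N + 7)) for all N ≥ 1.
When N = 1: P(1) = 1/7, and the closed form gives 1/7. They agree.
Suppose the result is true for N = p, so P(p) = 8p/(7(p + 7)).
Then P(p+1) = P(p) + (8/((p + 7)(p + 8))) = (8p/(7(p + 7))) + (8/((p + 7)(p + 8))).
Simplifying, P(p+1) = 8(p + 1)/(7(p + 8)) = 8(p+1)/(7((p+1) + 7)),
which is the closed form with N = p+1.
Hence, by induction on N, the claim holds for every N ≥ 1.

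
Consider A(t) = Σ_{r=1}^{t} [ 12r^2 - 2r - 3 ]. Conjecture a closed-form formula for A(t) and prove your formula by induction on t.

We claim A(t) = t(4t^2 + 5t - 2) for all t ≥ 1.
When t = 1: A(1) = 7, and the closed form gives 7. They agree.
Inductive step: suppose the statement holds for some r ≥ 1, so A(r) = r(4r^2 + 5r - 2).
Then A(r+1) = A(r) + (12r^2 + 22r + 7) = (r(4r^2 + 5r - 2)) + (12r^2 + 22r + 7).
Simplifying, A(r+1) = (r + 1)(4r^2 + 13r + 7) = (r+1)(4(r+1)^2 + 5(r+1) - 2),
which is the closed form with t = r+1.
By induction, the statement is established for all t ≥ 1.

A(t) = t(4t^2 + 5t - 2)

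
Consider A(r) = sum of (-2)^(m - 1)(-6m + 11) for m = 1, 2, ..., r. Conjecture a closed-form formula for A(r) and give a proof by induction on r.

A(r) = (-2)^r(2r - 3) + 3

We claim A(r) = (-2)^r(2r - 3) + 3 for all r ≥ 1.
Base case (r = 1): A(1) = 5, and the closed form gives 5. They agree.
Suppose the result is true for r = m, so A(m) = (-2)^m(2m - 3) + 3.
Then A(m+1) = A(m) + ((-2)^m(-6m + 5)) = ((-2)^m(2m - 3) + 3) + ((-2)^m(-6m + 5)).
Simplifying, A(m+1) = -(-2)^(m + 1) - (-2)^(m + 2)m + 3 = (-2)^(m+1)(2(m+1) - 3) + 3,
which is the closed form with r = m+1.
By the principle of mathematical induction, the result holds for all r ≥ 1.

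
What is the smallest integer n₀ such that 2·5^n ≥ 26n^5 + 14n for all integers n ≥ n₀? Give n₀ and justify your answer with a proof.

n₀ = 9

At n = 8: 781250 < 852080, so the inequality fails and n₀ ≥ 9. We prove 2·5^n ≥ 26n^5 + 14n for all n ≥ 9.
Base step (n = 9): 2·5^n = 3906250 and 26n^5 + 14n = 1535400, so 3906250 ≥ 1535400.
Inductive step: suppose the statement holds for some j ≥ 9, so 2·5^j ≥ 26j^5 + 14j.
Then 2·5^(j + 1) = 5·(2·5^j) ≥ 5·(26j^5 + 14j).
Also, for j ≥ 9 we have 5·(26j^5 + 14j) ≥ 26(j+1)^5 + 14(j+1), since 5·(26j^5 + 14j) − (26(j+1)^5 + 14(j+1)) = 104j^5 - 130j^4 - 260j^3 - 260j^2 - 74j - 40, which is nonnegative for all j ≥ 9.
Combining, 2·5^(j + 1) ≥ 26(j+1)^5 + 14(j+1).
By the principle of mathematical induction, the result holds for all n ≥ 9.
Hence the smallest such n₀ is 9.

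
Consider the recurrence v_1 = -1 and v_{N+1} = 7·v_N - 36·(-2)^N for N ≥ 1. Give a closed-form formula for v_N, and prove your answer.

v_N = (-2)^(N + 2) + 7^N

Computing the first terms: v_1 = -1, v_2 = 65, v_3 = 311. This suggests v_N = (-2)^(N + 2) + 7^N.
For the base case N = 1: the formula gives -1 = -1 = v_1.
Inductive step: assume the claim holds for N = p, so v_p = (-2)^(p + 2) + 7^p.
Then v_{p+1} = 7·v_p - 36·(-2)^p = 7·((-2)^(p + 2) + 7^p) - 36·(-2)^p = (-2)^(p + 3) + 7^(p + 1) = (-2)^((p+1) + 2) + 7^(p+1),
which is the claimed formula at N = p+1.
This completes the induction.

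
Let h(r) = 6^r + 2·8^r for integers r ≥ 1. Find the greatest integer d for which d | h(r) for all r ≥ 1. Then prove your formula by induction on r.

Computing the first values: h(1) = 22 and h(2) = 164; gcd(22, 164) = 2, so d ≤ 2.
We prove 2 | 6^r + 2·8^r for all r ≥ 1 by induction on r.
Base case (r = 1): h(1) = 22 = 2·(11), so 2 | h(1).
For the inductive step, assume it holds for an arbitrary i ≥ 1, i.e. 2 | h(i). Then
h(i+1) − 8·h(i) = (6^(i+1) + 2·8^(i+1)) − 8·(6^i + 2·8^i) = (1)·6^i·(6 − 8) = (-2)·6^i. Since 2 | h(i) by the inductive hypothesis, 2 | 8·h(i); and 2 | -2 since -2 = 2·-1. Therefore 2 | h(i+1).
Hence, by induction on r, the claim holds for every r ≥ 1.
Therefore the largest such d is 2.

d = 2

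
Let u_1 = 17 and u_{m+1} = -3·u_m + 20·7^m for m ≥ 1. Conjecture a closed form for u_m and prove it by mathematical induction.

u_m = -(-3)^m + 2·7^m

Computing the first terms: u_1 = 17, u_2 = 89, u_3 = 713. This suggests u_m = -(-3)^m + 2·7^m.
Base case (m = 1): the formula gives 17 = 17 = u_1.
Inductive step: suppose the statement holds for some k ≥ 1, so u_k = -(-3)^k + 2·7^k.
Then u_{k+1} = -3·u_k + 20·7^k = -3·(-(-3)^k + 2·7^k) + 20·7^k = -(-3)^(k + 1) + 2·7^(k + 1),
which is the claimed formula at m = k+1.
This completes the induction.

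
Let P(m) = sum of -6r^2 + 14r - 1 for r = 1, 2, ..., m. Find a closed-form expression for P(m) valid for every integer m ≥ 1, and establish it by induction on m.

We claim P(m) = -m(2m^2 - 4m - 5) for all m ≥ 1.
When m = 1: P(1) = 7, and the closed form gives 7. They agree.
Inductive step: assume the claim holds for m = r, so P(r) = r(-2r^2 + 4r + 5).
Then P(r+1) = P(r) + (-6r^2 + 2r + 7) = (r(-2r^2 + 4r + 5)) + (-6r^2 + 2r + 7).
Simplifying, P(r+1) = -(r + 1)(2r^2 - 7) = -(r+1)(2(r+1)^2 - 4(r+1) - 5),
which is the closed form with m = r+1.
Hence, by induction on m, the claim holds for every m ≥ 1.

P(m) = -m(2m^2 - 4m - 5)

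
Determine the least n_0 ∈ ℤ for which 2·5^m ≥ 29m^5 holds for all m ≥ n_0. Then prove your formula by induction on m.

n_0 = 9

At m = 8: 781250 < 950272, so the inequality fails and n_0 ≥ 9. We prove 2·5^m ≥ 29m^5 for all m ≥ 9.
For the base case m = 9: 2·5^m = 3906250 and 29m^5 = 1712421, so 3906250 ≥ 1712421.
Inductive step: suppose the statement holds for some r ≥ 9, so 2·5^r ≥ 29r^5.
Then 2·5^(r + 1) = 5·(2·5^r) ≥ 5·(29r^5).
Also, for r ≥ 9 we have 5·(29r^5) ≥ 29(r+1)^5, since 5 ≥ (1 + 1/r)^5 for all r ≥ 9.
Combining, 2·5^(r + 1) ≥ 29(r+1)^5.
By induction, the statement is established for all m ≥ 9.
Hence the smallest such n_0 is 9.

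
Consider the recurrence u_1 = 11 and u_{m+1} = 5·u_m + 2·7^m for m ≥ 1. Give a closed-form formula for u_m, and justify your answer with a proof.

u_m = 4·5^(m - 1) + 7^m

Computing the first terms: u_1 = 11, u_2 = 69, u_3 = 443. This suggests u_m = 4·5^(m - 1) + 7^m.
Base step (m = 1): the formula gives 11 = 11 = u_1.
Inductive step: suppose the statement holds for some r ≥ 1, so u_r = 4·5^(r - 1) + 7^r.
Then u_{r+1} = 5·u_r + 2·7^r = 5·(4·5^(r - 1) + 7^r) + 2·7^r = 4·5^r + 7^(r + 1) = 4·5^((r+1) - 1) + 7^(r+1),
which is the claimed formula at m = r+1.
By induction, the statement is established for all m ≥ 1.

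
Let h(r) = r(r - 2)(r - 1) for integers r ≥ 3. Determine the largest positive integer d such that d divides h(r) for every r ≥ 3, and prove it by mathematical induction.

Computing the first values: h(3) = 6 and h(4) = 24; gcd(6, 24) = 6, so d ≤ 6.
We prove 6 | r(r - 2)(r - 1) for all r ≥ 3 by induction on r.
Base step (r = 3): h(3) = 6 = 6·(1), so 6 | h(3).
Inductive step: assume the claim holds for r = i, i.e. 6 | h(i). Then
h(i+1) − h(i) = (i-1)·i·(i+1) − (i-2)·(i-1)·i = (i-1)·i·[(i+1) − (i-2)] = 3·(i-1)·i. The product of 2 consecutive integers is divisible by (2)! = 2, so h(i+1) − h(i) is divisible by 3·2 = 6. By the inductive hypothesis 6 | h(i), hence 6 | h(i+1).
By the principle of mathematical induction, the result holds for all r ≥ 3.
Therefore the largest such d is 6.

d = 6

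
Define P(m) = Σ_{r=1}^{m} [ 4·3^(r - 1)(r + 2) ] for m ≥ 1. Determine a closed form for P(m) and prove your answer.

We claim P(m) = 3^m(2m + 3) - 3 for all m ≥ 1.
For the base case m = 1: P(1) = 12, and the closed form gives 12. They agree.
Inductive step: suppose the statement holds for some r ≥ 1, so P(r) = 3^r(2r + 3) - 3.
Then P(r+1) = P(r) + (4·3^r(r + 3)) = (3^r(2r + 3) - 3) + (4·3^r(r + 3)).
Simplifying, P(r+1) = 6·3^r·r + 15·3^r - 3 = 3^(r+1)(2(r+1) + 3) - 3,
which is the closed form with m = r+1.
Hence, by induction on m, the claim holds for every m ≥ 1.

P(m) = 3^m(2m + 3) - 3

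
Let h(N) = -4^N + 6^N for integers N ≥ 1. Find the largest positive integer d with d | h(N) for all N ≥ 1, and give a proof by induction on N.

Computing the first values: h(1) = 2 and h(2) = 20; gcd(2, 20) = 2, so d ≤ 2.
We prove 2 | -4^N + 6^N for all N ≥ 1 by induction on N.
Base case (N = 1): h(1) = 2 = 2·(1), so 2 | h(1).
For the inductive step, assume it holds for an arbitrary j ≥ 1, i.e. 2 | h(j). Then
6^{j+1} − 4^{j+1} = 6·6^j − 4·4^j = 6·(6^j − 4^j) + (2)·4^j. The first term is divisible by 2 by the inductive hypothesis, and the second term (2)·4^j is divisible by 2 since 2 | 2. Hence 2 | h(j+1).
This completes the induction.
Therefore the largest such d is 2.

d = 2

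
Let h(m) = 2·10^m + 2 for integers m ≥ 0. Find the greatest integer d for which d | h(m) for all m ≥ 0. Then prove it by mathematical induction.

Computing the first values: h(0) = 4 and h(1) = 22; gcd(4, 22) = 2, so d ≤ 2.
We prove 2 | 2·10^m + 2 for all m ≥ 0 by induction on m.
Base case (m = 0): h(0) = 4 = 2·(2), so 2 | h(0).
For the inductive step, assume it holds for an arbitrary i ≥ 0, i.e. 2 | h(i). Then
h(i+1) = 2·10^(i+1) + 2 = 10·(2·10^i + 2) - 18 = 10·h(i) - 18. The first term is divisible by 2 by the inductive hypothesis, and -18 is divisible by 2. Hence 2 | h(i+1).
By the principle of mathematical induction, the result holds for all m ≥ 0.
Therefore the largest such d is 2.

d = 2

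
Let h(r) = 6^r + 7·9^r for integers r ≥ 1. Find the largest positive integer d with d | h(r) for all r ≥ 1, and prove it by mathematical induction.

Computing the first values: h(1) = 69 and h(2) = 603; gcd(69, 603) = 3, so d ≤ 3.
We prove 3 | 6^r + 7·9^r for all r ≥ 1 by induction on r.
For the base case r = 1: h(1) = 69 = 3·(23), so 3 | h(1).
Inductive step: assume the claim holds for r = p, i.e. 3 | h(p). Then
h(p+1) − 9·h(p) = (6^(p+1) + 7·9^(p+1)) − 9·(6^p + 7·9^p) = (1)·6^p·(6 − 9) = (-3)·6^p. Since 3 | h(p) by the inductive hypothesis, 3 | 9·h(p); and 3 | -3 since -3 = 3·-1. Therefore 3 | h(p+1).
This completes the induction.
Therefore the largest such d is 3.

d = 3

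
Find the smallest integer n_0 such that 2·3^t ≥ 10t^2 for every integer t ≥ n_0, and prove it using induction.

n_0 = 4

At t = 3: 54 < 90, so the inequality fails and n_0 ≥ 4. We prove 2·3^t ≥ 10t^2 for all t ≥ 4.
When t = 4: 2·3^t = 162 and 10t^2 = 160, so 162 ≥ 160.
Suppose the result is true for t = p, so 2·3^p ≥ 10p^2.
Then 2·3^(p + 1) = 3·(2·3^p) ≥ 3·(10p^2).
Also, for p ≥ 4 we have 3·(10p^2) ≥ 10(p+1)^2, since 3 ≥ (1 + 1/p)^2 for all p ≥ 4.
Combining, 2·3^(p + 1) ≥ 10(p+1)^2.
This completes the induction.
Hence the smallest such n_0 is 4.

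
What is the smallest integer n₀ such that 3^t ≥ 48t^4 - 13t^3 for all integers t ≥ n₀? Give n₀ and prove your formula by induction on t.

n₀ = 13

At t = 12: 531441 < 972864, so the inequality fails and n₀ ≥ 13. We prove 3^t ≥ 48t^4 - 13t^3 for all t ≥ 13.
Base step (t = 13): 3^t = 1594323 and 48t^4 - 13t^3 = 1342367, so 1594323 ≥ 1342367.
Inductive step: assume the claim holds for t = m, so 3^m ≥ 48m^4 - 13m^3.
Then 3^(m + 1) = 3·(3^m) ≥ 3·(48m^4 - 13m^3).
Also, for m ≥ 13 we have 3·(48m^4 - 13m^3) ≥ 48(m+1)^4 - 13(m+1)^3, since 3·(48m^4 - 13m^3) − (48(m+1)^4 - 13(m+1)^3) = 96m^4 - 218m^3 - 249m^2 - 153m - 35, which is nonnegative for all m ≥ 13.
Combining, 3^(m + 1) ≥ 48(m+1)^4 - 13(m+1)^3.
Hence, by induction on t, the claim holds for every t ≥ 13.
Hence the smallest such n₀ is 13.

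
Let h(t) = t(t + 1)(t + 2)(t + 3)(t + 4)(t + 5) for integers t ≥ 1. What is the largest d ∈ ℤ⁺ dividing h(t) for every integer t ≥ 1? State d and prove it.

Computing the first values: h(1) = 720 and h(2) = 5040; gcd(720, 5040) = 720, so d ≤ 720.
We prove 720 | t(t + 1)(t + 2)(t + 3)(t + 4)(t + 5) for all t ≥ 1 by induction on t.
Base case (t = 1): h(1) = 720 = 720·(1), so 720 | h(1).
Inductive step: suppose the statement holds for some j ≥ 1, i.e. 720 | h(j). Then
h(j+1) − h(j) = (j+1)·(j+2)·(j+3)·(j+4)·(j+5)·(j+6) − j·(j+1)·(j+2)·(j+3)·(j+4)·(j+5) = (j+1)·(j+2)·(j+3)·(j+4)·(j+5)·[(j+6) − j] = 6·(j+1)·(j+2)·(j+3)·(j+4)·(j+5). The product of 5 consecutive integers is divisible by (5)! = 120, so h(j+1) − h(j) is divisible by 6·120 = 720. By the inductive hypothesis 720 | h(j), hence 720 | h(j+1).
By induction, the statement is established for all t ≥ 1.
Therefore the largest such d is 720.

d = 720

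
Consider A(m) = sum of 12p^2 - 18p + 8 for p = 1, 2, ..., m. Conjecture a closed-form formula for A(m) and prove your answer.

We claim A(m) = m(4m^2 - 3m + 1) for all m ≥ 1.
Base step (m = 1): A(1) = 2, and the closed form gives 2. They agree.
Suppose the result is true for m = p, so A(p) = p(4p^2 - 3p + 1).
Then A(p+1) = A(p) + (12p^2 + 6p + 2) = (p(4p^2 - 3p + 1)) + (12p^2 + 6p + 2).
Simplifying, A(p+1) = (p + 1)(4p^2 + 5p + 2) = (p+1)(4(p+1)^2 - 3(p+1) + 1),
which is the closed form with m = p+1.
This completes the induction.

A(m) = m(4m^2 - 3m + 1)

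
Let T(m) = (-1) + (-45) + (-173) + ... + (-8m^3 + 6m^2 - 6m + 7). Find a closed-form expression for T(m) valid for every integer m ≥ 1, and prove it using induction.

We claim T(m) = -m(2m^3 + 2m^2 + 2m - 5) for all m ≥ 1.
Base case (m = 1): T(1) = -1, and the closed form gives -1. They agree.
Inductive step: assume the claim holds for m = i, so T(i) = i(-2i^3 - 2i^2 - 2i + 5).
Then T(i+1) = T(i) + (-8i^3 - 18i^2 - 18i - 1) = (i(-2i^3 - 2i^2 - 2i + 5)) + (-8i^3 - 18i^2 - 18i - 1).
Simplifying, T(i+1) = -(i + 1)(2i^3 + 8i^2 + 12i + 1) = -(i+1)(2(i+1)^3 + 2(i+1)^2 + 2(i+1) - 5),
which is the closed form with m = i+1.
This completes the induction.

T(m) = -m(2m^3 + 2m^2 + 2m - 5)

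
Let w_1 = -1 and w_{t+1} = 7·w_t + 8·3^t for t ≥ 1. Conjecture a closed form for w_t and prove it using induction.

w_t = -2·3^t + 5·7^(t - 1)

Computing the first terms: w_1 = -1, w_2 = 17, w_3 = 191. This suggests w_t = -2·3^t + 5·7^(t - 1).
For the base case t = 1: the formula gives -1 = -1 = w_1.
Inductive step: assume the claim holds for t = p, so w_p = -2·3^p + 5·7^(p - 1).
Then w_{p+1} = 7·w_p + 8·3^p = 7·(-2·3^p + 5·7^(p - 1)) + 8·3^p = -2·3^(p + 1) + 5·7^p = -2·3^(p+1) + 5·7^((p+1) - 1),
which is the claimed formula at t = p+1.
By the principle of mathematical induction, the result holds for all t ≥ 1.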